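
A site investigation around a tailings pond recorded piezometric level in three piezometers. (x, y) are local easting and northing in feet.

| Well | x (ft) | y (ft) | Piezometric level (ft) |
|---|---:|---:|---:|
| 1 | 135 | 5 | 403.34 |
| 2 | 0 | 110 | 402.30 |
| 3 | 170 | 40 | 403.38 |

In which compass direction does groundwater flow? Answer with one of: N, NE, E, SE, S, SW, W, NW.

NW

Taking 1 as reference: 2−1 = (-135, 105, -1.04); 3−1 = (35, 35, +0.04).
Determinant of the coordinate differences = (-135)·35 − 35·105 = -8400.
∂h/∂x = [(-1.04)·35 − (+0.04)·105] / -8400 = +0.004833
∂h/∂y = [(-135)·(+0.04) − 35·(-1.04)] / -8400 = -0.003690
Flow = −∇h = (-0.004833 east, +0.003690 north), which points northwest.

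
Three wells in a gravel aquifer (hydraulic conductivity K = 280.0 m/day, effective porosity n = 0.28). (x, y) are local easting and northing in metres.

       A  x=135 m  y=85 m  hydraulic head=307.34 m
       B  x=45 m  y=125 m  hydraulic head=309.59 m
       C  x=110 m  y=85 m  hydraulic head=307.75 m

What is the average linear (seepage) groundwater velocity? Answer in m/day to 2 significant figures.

Three-point gradient (reference A): Δ to B = (-90, 40, +2.25), Δ to C = (-25, 0, +0.41).
∂h/∂x = -0.01640, ∂h/∂y = +0.01935 (det = 1000).
|∇h| = √(-0.01640² + 0.01935²) = 0.02536
Seepage velocity v = K·i/n = 280.0 × 0.02536 / 0.28 = 25.36 m/day.

25 m/day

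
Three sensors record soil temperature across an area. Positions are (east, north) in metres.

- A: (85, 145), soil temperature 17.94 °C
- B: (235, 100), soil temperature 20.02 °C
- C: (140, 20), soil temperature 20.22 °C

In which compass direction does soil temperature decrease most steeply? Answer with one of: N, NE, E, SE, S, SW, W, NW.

With T = a·x + b·y + c and A as origin, the differences give:
  150·a + (-45)·b = +2.08
  55·a + (-125)·b = +2.28
Eliminate b (×(-125) and ×(-45), subtract): -16275·a = -157.400 → a = ∂T/∂x = +0.009671
Back-substitute: b = ∂T/∂y = -0.01398.
Steepest decrease is along −∇f = (-0.009671 E, +0.01398 N) → northwest.

NW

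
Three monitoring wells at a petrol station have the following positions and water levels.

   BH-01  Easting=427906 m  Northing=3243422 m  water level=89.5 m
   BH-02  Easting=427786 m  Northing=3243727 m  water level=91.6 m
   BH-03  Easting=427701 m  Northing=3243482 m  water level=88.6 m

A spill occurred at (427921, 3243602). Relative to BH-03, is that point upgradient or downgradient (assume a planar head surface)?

upgradient

With h = a·x + b·y + c and BH-01 as origin, the differences give:
  (-120)·a + 305·b = +2.1
  (-205)·a + 60·b = -0.9
Eliminate b (×60 and ×305, subtract): 55325·a = 400.50 → a = ∂h/∂x = +0.007239
Back-substitute: b = ∂h/∂y = +0.009733.
Head at (427921, 3243602) = 89.5 + (+0.007239)·(15) + (+0.009733)·(180) = 91.36 m.
That is higher than the 88.6 m at BH-03, so the point is upgradient.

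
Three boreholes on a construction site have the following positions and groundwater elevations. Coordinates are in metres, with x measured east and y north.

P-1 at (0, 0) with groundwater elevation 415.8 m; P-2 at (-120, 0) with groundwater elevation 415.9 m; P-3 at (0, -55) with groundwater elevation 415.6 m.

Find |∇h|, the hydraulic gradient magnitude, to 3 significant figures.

∂h/∂x = (415.9 − 415.8) / (-120 − 0) = -0.0008333
∂h/∂y = (415.6 − 415.8) / (-55 − 0) = +0.003636
|∇h| = √(-0.0008333² + 0.003636²) = 0.00373

0.00373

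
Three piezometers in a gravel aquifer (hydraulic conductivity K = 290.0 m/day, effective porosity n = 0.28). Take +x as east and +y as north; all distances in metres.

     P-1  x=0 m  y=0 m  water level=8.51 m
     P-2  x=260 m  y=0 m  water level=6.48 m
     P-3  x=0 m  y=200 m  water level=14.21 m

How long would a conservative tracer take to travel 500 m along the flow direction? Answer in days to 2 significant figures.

16 days

∂h/∂x = (6.48 − 8.51) / (260 − 0) = -0.007808
∂h/∂y = (14.21 − 8.51) / (200 − 0) = +0.02850
|∇h| = √(-0.007808² + 0.02850²) = 0.02955
Seepage velocity v = K·i/n = 290.0 × 0.02955 / 0.28 = 30.61 m/day.
t = 500 / 30.61 = 16.33 days.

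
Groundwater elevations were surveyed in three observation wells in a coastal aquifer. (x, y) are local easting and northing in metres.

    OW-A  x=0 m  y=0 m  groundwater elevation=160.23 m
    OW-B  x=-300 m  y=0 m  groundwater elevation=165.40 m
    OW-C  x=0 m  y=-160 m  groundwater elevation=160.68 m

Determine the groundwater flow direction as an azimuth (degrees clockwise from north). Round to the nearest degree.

081°

∂h/∂x = (165.40 − 160.23) / (-300 − 0) = -0.01723
∂h/∂y = (160.68 − 160.23) / (-160 − 0) = -0.002813
Flow direction (−∇h) has components (+0.01723 E, +0.002813 N).
Azimuth = atan2(E, N) = atan2(+0.01723, +0.002813) = 80.7° ≈ 081°.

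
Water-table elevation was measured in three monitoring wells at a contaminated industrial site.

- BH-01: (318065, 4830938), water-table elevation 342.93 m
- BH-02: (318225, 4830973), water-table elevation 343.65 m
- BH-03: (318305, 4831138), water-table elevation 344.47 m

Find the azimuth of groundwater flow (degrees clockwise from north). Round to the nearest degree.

231°

Differences from BH-01: to BH-02 (Δx, Δy, Δh) = (160, 35, +0.72); to BH-03 = (240, 200, +1.54).
Determinant of the coordinate differences = 160·200 − 240·35 = 23600.
∂h/∂x = [(+0.72)·200 − (+1.54)·35] / 23600 = +0.003818
∂h/∂y = [160·(+1.54) − 240·(+0.72)] / 23600 = +0.003119
Flow direction (−∇h) has components (-0.003818 E, -0.003119 N).
Azimuth = atan2(E, N) = atan2(-0.003818, -0.003119) = 230.8° ≈ 231°.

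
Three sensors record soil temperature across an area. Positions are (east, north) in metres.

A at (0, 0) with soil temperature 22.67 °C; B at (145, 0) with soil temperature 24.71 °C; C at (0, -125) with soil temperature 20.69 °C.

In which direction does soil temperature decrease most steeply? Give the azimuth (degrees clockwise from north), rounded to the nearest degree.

∂T/∂x = (24.71 − 22.67) / (145 − 0) = +0.01407
∂T/∂y = (20.69 − 22.67) / (-125 − 0) = +0.01584
Steepest decrease is along −∇f: components (-0.01407 E, -0.01584 N).
Azimuth = atan2(-0.01407, -0.01584) = 221.6° ≈ 222°.

222°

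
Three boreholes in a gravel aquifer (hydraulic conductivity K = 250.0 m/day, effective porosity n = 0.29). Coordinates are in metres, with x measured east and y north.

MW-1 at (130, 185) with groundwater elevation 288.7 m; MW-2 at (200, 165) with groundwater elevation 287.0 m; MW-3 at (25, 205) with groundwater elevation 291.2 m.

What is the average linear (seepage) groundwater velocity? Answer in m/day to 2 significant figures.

20 m/day

With h = a·x + b·y + c and MW-1 as origin, the differences give:
  70·a + (-20)·b = -1.7
  (-105)·a + 20·b = +2.5
Eliminate b (×20 and ×(-20), subtract): -700·a = 16.00 → a = ∂h/∂x = -0.02286
Back-substitute: b = ∂h/∂y = +0.005000.
|∇h| = √(-0.02286² + 0.005000²) = 0.0234
Seepage velocity v = K·i/n = 250.0 × 0.0234 / 0.29 = 20.17 m/day.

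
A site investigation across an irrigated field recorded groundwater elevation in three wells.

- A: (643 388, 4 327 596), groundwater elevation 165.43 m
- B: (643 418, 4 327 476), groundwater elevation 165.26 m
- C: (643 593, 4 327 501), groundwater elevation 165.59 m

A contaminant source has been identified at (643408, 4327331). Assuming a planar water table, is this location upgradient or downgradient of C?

downgradient

With h = a·x + b·y + c and A as origin, the differences give:
  30·a + (-120)·b = -0.17
  205·a + (-95)·b = +0.16
Eliminate b (×(-95) and ×(-120), subtract): 21750·a = 35.350 → a = ∂h/∂x = +0.001625
Back-substitute: b = ∂h/∂y = +0.001823.
Head at (643408, 4327331) = 165.43 + (+0.001625)·(20) + (+0.001823)·(-265) = 164.98 m.
That is lower than the 165.59 m at C, so the point is downgradient.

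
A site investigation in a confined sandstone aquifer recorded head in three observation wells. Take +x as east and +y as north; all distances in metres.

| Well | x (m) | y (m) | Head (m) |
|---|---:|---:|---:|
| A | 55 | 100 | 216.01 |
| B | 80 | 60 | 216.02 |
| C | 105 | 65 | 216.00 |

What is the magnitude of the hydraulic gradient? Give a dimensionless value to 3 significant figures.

With h = a·x + b·y + c and A as origin, the differences give:
  25·a + (-40)·b = +0.01
  50·a + (-35)·b = -0.01
Eliminate b (×(-35) and ×(-40), subtract): 1125·a = -0.750 → a = ∂h/∂x = -0.0006667
Back-substitute: b = ∂h/∂y = -0.0006667.
|∇h| = √(-0.0006667² + -0.0006667²) = 0.0009429

0.000943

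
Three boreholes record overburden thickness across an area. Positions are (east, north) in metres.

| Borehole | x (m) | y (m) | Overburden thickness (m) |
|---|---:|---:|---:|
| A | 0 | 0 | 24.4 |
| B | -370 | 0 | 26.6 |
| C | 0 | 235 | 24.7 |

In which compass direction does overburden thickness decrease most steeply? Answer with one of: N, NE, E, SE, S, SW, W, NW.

∂d/∂x = (26.6 − 24.4) / (-370 − 0) = -0.005946
∂d/∂y = (24.7 − 24.4) / (235 − 0) = +0.001277
Steepest decrease is along −∇f = (+0.005946 E, -0.001277 N) → east.

E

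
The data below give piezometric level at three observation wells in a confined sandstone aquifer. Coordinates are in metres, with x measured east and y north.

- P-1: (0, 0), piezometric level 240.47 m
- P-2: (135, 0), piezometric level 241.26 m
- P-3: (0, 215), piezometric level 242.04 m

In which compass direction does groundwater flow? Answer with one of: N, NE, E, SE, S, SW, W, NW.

∂h/∂x = (241.26 − 240.47) / (135 − 0) = +0.005852
∂h/∂y = (242.04 − 240.47) / (215 − 0) = +0.007302
Flow = −∇h = (-0.005852 east, -0.007302 north), which points southwest.

SW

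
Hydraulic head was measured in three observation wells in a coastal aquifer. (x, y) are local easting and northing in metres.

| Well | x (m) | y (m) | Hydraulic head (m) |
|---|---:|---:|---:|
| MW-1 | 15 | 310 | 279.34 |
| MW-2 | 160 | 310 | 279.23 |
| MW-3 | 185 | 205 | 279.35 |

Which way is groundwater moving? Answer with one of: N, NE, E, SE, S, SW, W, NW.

NE

Taking MW-1 as reference: MW-2−MW-1 = (145, 0, -0.11); MW-3−MW-1 = (170, -105, +0.01).
Solve a·Δx + b·Δy = Δh: det = 145·(-105) − 170·0 = -15225.
∂h/∂x = [(-0.11)·(-105) − (+0.01)·0] / -15225 = -0.0007586
∂h/∂y = [145·(+0.01) − 170·(-0.11)] / -15225 = -0.001323
Flow = −∇h = (+0.0007586 east, +0.001323 north), which points northeast.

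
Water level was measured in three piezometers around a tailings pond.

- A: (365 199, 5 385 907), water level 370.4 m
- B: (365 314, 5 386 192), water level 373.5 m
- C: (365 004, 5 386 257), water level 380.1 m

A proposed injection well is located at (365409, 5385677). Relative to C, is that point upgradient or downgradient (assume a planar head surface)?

Differences from A: to B (Δx, Δy, Δh) = (115, 285, +3.1); to C = (-195, 350, +9.7).
Solve a·Δx + b·Δy = Δh: det = 115·350 − (-195)·285 = 95825.
∂h/∂x = [(+3.1)·350 − (+9.7)·285] / 95825 = -0.01753
∂h/∂y = [115·(+9.7) − (-195)·(+3.1)] / 95825 = +0.01795
Head at (365409, 5385677) = 370.4 + (-0.01753)·(210) + (+0.01795)·(-230) = 362.59 m.
That is lower than the 380.1 m at C, so the point is downgradient.

downgradient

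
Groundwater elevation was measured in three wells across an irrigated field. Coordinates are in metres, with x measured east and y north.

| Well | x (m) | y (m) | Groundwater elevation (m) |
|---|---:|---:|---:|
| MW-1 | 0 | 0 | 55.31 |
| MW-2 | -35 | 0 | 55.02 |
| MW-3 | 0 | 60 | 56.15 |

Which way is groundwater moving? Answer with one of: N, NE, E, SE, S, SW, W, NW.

SW

∂h/∂x = (55.02 − 55.31) / (-35 − 0) = +0.008286
∂h/∂y = (56.15 − 55.31) / (60 − 0) = +0.01400
Flow = −∇h = (-0.008286 east, -0.01400 north), which points southwest.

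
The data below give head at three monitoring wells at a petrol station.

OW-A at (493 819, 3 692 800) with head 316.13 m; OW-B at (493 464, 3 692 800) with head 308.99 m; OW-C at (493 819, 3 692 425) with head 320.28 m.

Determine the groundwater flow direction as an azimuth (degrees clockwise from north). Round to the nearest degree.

299°

∂h/∂x = (308.99 − 316.13) / (493464 − 493819) = +0.02011
∂h/∂y = (320.28 − 316.13) / (3692425 − 3692800) = -0.01107
Flow direction (−∇h) has components (-0.02011 E, +0.01107 N).
Azimuth = atan2(E, N) = atan2(-0.02011, +0.01107) = 298.8° ≈ 299°.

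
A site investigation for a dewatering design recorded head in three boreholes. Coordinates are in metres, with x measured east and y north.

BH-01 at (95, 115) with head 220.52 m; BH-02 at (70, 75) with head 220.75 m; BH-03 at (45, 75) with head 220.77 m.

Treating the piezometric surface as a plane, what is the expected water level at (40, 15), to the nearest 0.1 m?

221.1 m

Three-point gradient (reference BH-01): Δ to BH-02 = (-25, -40, +0.23), Δ to BH-03 = (-50, -40, +0.25).
∂h/∂x = -0.0008000, ∂h/∂y = -0.005250 (det = -1000).
h(40, 15) = 220.52 + (-0.0008000)·(-55) + (-0.005250)·(-100) = 220.52 +0.044 +0.525 = 221.089 m.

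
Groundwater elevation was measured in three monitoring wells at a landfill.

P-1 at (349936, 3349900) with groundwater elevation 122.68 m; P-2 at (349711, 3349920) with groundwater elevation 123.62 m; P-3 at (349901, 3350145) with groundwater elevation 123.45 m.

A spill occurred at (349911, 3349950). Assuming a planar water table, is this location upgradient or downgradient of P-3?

downgradient

Taking P-1 as reference: P-2−P-1 = (-225, 20, +0.94); P-3−P-1 = (-35, 245, +0.77).
Solve a·Δx + b·Δy = Δh: det = (-225)·245 − (-35)·20 = -54425.
∂h/∂x = [(+0.94)·245 − (+0.77)·20] / -54425 = -0.003949
∂h/∂y = [(-225)·(+0.77) − (-35)·(+0.94)] / -54425 = +0.002579
Head at (349911, 3349950) = 122.68 + (-0.003949)·(-25) + (+0.002579)·(50) = 122.91 m.
That is lower than the 123.45 m at P-3, so the point is downgradient.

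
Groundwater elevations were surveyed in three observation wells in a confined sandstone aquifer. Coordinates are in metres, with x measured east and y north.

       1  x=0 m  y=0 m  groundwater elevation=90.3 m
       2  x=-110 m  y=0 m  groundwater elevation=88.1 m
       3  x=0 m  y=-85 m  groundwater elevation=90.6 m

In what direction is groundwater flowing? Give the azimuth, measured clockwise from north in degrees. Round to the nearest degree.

280°

∂h/∂x = (88.1 − 90.3) / (-110 − 0) = +0.02000
∂h/∂y = (90.6 − 90.3) / (-85 − 0) = -0.003529
Flow direction (−∇h) has components (-0.02000 E, +0.003529 N).
Azimuth = atan2(E, N) = atan2(-0.02000, +0.003529) = 280.0° ≈ 280°.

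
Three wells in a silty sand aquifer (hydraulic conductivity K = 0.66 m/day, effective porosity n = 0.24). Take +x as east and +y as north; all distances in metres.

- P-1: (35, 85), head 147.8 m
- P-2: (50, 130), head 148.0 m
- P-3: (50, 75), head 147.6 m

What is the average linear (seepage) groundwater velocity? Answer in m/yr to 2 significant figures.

Three-point gradient (reference P-1): Δ to P-2 = (15, 45, +0.2), Δ to P-3 = (15, -10, -0.2).
∂h/∂x = -0.008485, ∂h/∂y = +0.007273 (det = -825).
|∇h| = √(-0.008485² + 0.007273²) = 0.01118
Seepage velocity v = K·i/n = 0.66 × 0.01118 / 0.24 = 0.03075 m/day = 11.23 m/yr.

11 m/yr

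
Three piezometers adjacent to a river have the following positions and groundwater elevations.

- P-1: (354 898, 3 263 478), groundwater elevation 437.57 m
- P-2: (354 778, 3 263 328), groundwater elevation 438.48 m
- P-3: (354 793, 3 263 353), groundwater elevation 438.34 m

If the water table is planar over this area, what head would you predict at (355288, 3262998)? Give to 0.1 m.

With h = a·x + b·y + c and P-1 as origin, the differences give:
  (-120)·a + (-150)·b = +0.91
  (-105)·a + (-125)·b = +0.77
Eliminate b (×(-125) and ×(-150), subtract): -750·a = 1.750 → a = ∂h/∂x = -0.002333
Back-substitute: b = ∂h/∂y = -0.004200.
h(355288, 3262998) = 437.57 + (-0.002333)·(390) + (-0.004200)·(-480) = 437.57 -0.910 +2.016 = 438.676 m.

438.7 m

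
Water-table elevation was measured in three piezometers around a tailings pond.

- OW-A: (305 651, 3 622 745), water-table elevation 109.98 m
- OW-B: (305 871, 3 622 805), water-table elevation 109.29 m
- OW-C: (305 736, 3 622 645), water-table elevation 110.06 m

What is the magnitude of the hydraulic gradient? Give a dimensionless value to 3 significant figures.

0.00368

Taking OW-A as reference: OW-B−OW-A = (220, 60, -0.69); OW-C−OW-A = (85, -100, +0.08).
Determinant of the coordinate differences = 220·(-100) − 85·60 = -27100.
∂h/∂x = [(-0.69)·(-100) − (+0.08)·60] / -27100 = -0.002369
∂h/∂y = [220·(+0.08) − 85·(-0.69)] / -27100 = -0.002814
|∇h| = √(-0.002369² + -0.002814²) = 0.003678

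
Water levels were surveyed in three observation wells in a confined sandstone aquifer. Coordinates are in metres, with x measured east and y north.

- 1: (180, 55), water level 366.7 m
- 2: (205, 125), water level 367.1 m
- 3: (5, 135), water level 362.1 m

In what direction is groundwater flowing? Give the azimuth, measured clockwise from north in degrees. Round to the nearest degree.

277°

Taking 1 as reference: 2−1 = (25, 70, +0.4); 3−1 = (-175, 80, -4.6).
Solve a·Δx + b·Δy = Δh: det = 25·80 − (-175)·70 = 14250.
∂h/∂x = [(+0.4)·80 − (-4.6)·70] / 14250 = +0.02484
∂h/∂y = [25·(-4.6) − (-175)·(+0.4)] / 14250 = -0.003158
Flow direction (−∇h) has components (-0.02484 E, +0.003158 N).
Azimuth = atan2(E, N) = atan2(-0.02484, +0.003158) = 277.2° ≈ 277°.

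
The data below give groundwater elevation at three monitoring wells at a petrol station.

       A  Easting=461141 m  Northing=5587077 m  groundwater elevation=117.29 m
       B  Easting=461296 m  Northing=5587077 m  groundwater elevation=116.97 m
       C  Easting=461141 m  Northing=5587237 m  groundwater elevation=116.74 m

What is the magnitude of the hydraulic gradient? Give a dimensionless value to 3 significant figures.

0.00401

∂h/∂x = (116.97 − 117.29) / (461296 − 461141) = -0.002065
∂h/∂y = (116.74 − 117.29) / (5587237 − 5587077) = -0.003438
|∇h| = √(-0.002065² + -0.003438²) = 0.00401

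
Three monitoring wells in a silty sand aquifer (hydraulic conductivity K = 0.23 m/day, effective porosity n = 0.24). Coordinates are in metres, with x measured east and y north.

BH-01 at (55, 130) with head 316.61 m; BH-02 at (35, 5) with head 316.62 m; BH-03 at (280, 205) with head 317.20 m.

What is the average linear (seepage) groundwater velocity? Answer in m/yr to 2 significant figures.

1.00 m/yr

Differences from BH-01: to BH-02 (Δx, Δy, Δh) = (-20, -125, +0.01); to BH-03 = (225, 75, +0.59).
Solve a·Δx + b·Δy = Δh: det = (-20)·75 − 225·(-125) = 26625.
∂h/∂x = [(+0.01)·75 − (+0.59)·(-125)] / 26625 = +0.002798
∂h/∂y = [(-20)·(+0.59) − 225·(+0.01)] / 26625 = -0.0005277
|∇h| = √(0.002798² + -0.0005277²) = 0.002847
Seepage velocity v = K·i/n = 0.23 × 0.002847 / 0.24 = 0.002728 m/day = 0.9964 m/yr.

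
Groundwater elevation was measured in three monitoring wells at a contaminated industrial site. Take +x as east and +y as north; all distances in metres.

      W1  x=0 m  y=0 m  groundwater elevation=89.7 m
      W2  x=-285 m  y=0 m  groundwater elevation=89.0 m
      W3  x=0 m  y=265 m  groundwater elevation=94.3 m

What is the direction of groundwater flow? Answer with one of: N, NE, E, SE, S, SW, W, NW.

∂h/∂x = (89.0 − 89.7) / (-285 − 0) = +0.002456
∂h/∂y = (94.3 − 89.7) / (265 − 0) = +0.01736
Flow = −∇h = (-0.002456 east, -0.01736 north), which points south.

S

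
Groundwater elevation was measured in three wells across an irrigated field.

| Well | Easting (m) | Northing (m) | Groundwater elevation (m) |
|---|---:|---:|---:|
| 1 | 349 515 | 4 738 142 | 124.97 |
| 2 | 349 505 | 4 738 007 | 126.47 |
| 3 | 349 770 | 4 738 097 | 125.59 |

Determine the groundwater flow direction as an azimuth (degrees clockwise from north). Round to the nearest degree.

358°

Differences from 1: to 2 (Δx, Δy, Δh) = (-10, -135, +1.50); to 3 = (255, -45, +0.62).
Solve a·Δx + b·Δy = Δh: det = (-10)·(-45) − 255·(-135) = 34875.
∂h/∂x = [(+1.50)·(-45) − (+0.62)·(-135)] / 34875 = +0.0004645
∂h/∂y = [(-10)·(+0.62) − 255·(+1.50)] / 34875 = -0.01115
Flow direction (−∇h) has components (-0.0004645 E, +0.01115 N).
Azimuth = atan2(E, N) = atan2(-0.0004645, +0.01115) = 357.6° ≈ 358°.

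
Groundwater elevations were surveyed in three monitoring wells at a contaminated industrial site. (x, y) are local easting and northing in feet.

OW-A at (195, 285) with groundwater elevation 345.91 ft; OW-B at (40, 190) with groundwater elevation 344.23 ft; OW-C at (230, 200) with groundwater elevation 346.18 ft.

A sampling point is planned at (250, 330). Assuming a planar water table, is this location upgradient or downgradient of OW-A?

With h = a·x + b·y + c and OW-A as origin, the differences give:
  (-155)·a + (-95)·b = -1.68
  35·a + (-85)·b = +0.27
Eliminate b (×(-85) and ×(-95), subtract): 16500·a = 168.450 → a = ∂h/∂x = +0.01021
Back-substitute: b = ∂h/∂y = +0.001027.
Head at (250, 330) = 345.91 + (+0.01021)·(55) + (+0.001027)·(45) = 346.52 ft.
That is higher than the 345.91 ft at OW-A, so the point is upgradient.

upgradient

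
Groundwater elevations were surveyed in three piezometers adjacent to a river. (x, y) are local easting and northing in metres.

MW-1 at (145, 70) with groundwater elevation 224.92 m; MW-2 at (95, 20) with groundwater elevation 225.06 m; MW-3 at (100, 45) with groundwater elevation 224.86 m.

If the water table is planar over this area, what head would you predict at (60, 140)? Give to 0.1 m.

Differences from MW-1: to MW-2 (Δx, Δy, Δh) = (-50, -50, +0.14); to MW-3 = (-45, -25, -0.06).
Determinant of the coordinate differences = (-50)·(-25) − (-45)·(-50) = -1000.
∂h/∂x = [(+0.14)·(-25) − (-0.06)·(-50)] / -1000 = +0.006500
∂h/∂y = [(-50)·(-0.06) − (-45)·(+0.14)] / -1000 = -0.009300
h(60, 140) = 224.92 + (+0.006500)·(-85) + (-0.009300)·(70) = 224.92 -0.552 -0.651 = 223.717 m.

223.7 m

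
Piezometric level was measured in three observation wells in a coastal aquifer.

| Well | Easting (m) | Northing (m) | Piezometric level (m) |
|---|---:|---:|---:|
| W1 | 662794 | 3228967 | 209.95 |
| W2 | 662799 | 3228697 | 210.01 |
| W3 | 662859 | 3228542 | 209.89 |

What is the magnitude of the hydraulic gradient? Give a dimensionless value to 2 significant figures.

0.0027

Taking W1 as reference: W2−W1 = (5, -270, +0.06); W3−W1 = (65, -425, -0.06).
Determinant of the coordinate differences = 5·(-425) − 65·(-270) = 15425.
∂h/∂x = [(+0.06)·(-425) − (-0.06)·(-270)] / 15425 = -0.002703
∂h/∂y = [5·(-0.06) − 65·(+0.06)] / 15425 = -0.0002723
|∇h| = √(-0.002703² + -0.0002723²) = 0.002717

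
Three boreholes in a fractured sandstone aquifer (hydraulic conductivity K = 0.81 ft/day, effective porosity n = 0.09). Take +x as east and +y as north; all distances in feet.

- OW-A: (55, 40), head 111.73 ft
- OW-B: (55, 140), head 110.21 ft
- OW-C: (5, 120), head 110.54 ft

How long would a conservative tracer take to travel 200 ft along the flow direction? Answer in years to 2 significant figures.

4.0 years

Taking OW-A as reference: OW-B−OW-A = (0, 100, -1.52); OW-C−OW-A = (-50, 80, -1.19).
Determinant of the coordinate differences = 0·80 − (-50)·100 = 5000.
∂h/∂x = [(-1.52)·80 − (-1.19)·100] / 5000 = -0.0005200
∂h/∂y = [0·(-1.19) − (-50)·(-1.52)] / 5000 = -0.01520
|∇h| = √(-0.0005200² + -0.01520²) = 0.01521
Seepage velocity v = K·i/n = 0.81 × 0.01521 / 0.09 = 0.1369 ft/day.
t = 200 / 0.1369 = 1461 days = 4 years.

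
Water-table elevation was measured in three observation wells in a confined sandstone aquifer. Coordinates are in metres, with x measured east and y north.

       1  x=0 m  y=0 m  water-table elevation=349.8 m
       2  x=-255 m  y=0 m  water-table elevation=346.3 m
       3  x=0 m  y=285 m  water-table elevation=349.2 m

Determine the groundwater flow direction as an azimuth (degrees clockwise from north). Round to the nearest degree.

279°

∂h/∂x = (346.3 − 349.8) / (-255 − 0) = +0.01373
∂h/∂y = (349.2 − 349.8) / (285 − 0) = -0.002105
Flow direction (−∇h) has components (-0.01373 E, +0.002105 N).
Azimuth = atan2(E, N) = atan2(-0.01373, +0.002105) = 278.7° ≈ 279°.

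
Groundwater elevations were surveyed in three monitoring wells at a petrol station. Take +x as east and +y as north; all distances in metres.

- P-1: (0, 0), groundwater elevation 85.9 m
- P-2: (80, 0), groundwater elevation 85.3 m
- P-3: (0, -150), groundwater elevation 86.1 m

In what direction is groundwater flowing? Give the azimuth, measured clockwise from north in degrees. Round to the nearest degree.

080°

∂h/∂x = (85.3 − 85.9) / (80 − 0) = -0.007500
∂h/∂y = (86.1 − 85.9) / (-150 − 0) = -0.001333
Flow direction (−∇h) has components (+0.007500 E, +0.001333 N).
Azimuth = atan2(E, N) = atan2(+0.007500, +0.001333) = 79.9° ≈ 080°.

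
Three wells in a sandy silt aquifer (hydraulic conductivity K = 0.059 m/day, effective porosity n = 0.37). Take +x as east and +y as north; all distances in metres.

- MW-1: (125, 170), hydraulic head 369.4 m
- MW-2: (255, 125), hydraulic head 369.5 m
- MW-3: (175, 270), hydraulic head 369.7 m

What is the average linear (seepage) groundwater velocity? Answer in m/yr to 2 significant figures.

0.16 m/yr

Taking MW-1 as reference: MW-2−MW-1 = (130, -45, +0.1); MW-3−MW-1 = (50, 100, +0.3).
Determinant of the coordinate differences = 130·100 − 50·(-45) = 15250.
∂h/∂x = [(+0.1)·100 − (+0.3)·(-45)] / 15250 = +0.001541
∂h/∂y = [130·(+0.3) − 50·(+0.1)] / 15250 = +0.002230
|∇h| = √(0.001541² + 0.002230²) = 0.002711
Seepage velocity v = K·i/n = 0.059 × 0.002711 / 0.37 = 0.0004323 m/day = 0.1579 m/yr.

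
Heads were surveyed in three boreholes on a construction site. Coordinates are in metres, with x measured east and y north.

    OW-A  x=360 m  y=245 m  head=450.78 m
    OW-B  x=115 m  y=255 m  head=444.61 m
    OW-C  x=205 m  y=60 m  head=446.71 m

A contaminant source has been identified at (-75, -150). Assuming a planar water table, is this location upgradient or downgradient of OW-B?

Differences from OW-A: to OW-B (Δx, Δy, Δh) = (-245, 10, -6.17); to OW-C = (-155, -185, -4.07).
Determinant of the coordinate differences = (-245)·(-185) − (-155)·10 = 46875.
∂h/∂x = [(-6.17)·(-185) − (-4.07)·10] / 46875 = +0.02522
∂h/∂y = [(-245)·(-4.07) − (-155)·(-6.17)] / 46875 = +0.0008704
Head at (-75, -150) = 450.78 + (+0.02522)·(-435) + (+0.0008704)·(-395) = 439.47 m.
That is lower than the 444.61 m at OW-B, so the point is downgradient.

downgradient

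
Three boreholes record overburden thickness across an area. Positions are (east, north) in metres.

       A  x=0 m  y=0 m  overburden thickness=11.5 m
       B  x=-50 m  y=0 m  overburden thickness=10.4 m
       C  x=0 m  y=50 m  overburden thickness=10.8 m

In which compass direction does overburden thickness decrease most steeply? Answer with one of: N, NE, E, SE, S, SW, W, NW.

NW

∂d/∂x = (10.4 − 11.5) / (-50 − 0) = +0.02200
∂d/∂y = (10.8 − 11.5) / (50 − 0) = -0.01400
Steepest decrease is along −∇f = (-0.02200 E, +0.01400 N) → northwest.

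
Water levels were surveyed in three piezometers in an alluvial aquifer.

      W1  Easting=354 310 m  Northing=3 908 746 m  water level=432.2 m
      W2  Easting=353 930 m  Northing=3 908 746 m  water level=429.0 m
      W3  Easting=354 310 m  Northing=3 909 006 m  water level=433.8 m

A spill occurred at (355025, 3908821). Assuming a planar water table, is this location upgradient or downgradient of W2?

∂h/∂x = (429.0 − 432.2) / (353930 − 354310) = +0.008421
∂h/∂y = (433.8 − 432.2) / (3909006 − 3908746) = +0.006154
Head at (355025, 3908821) = 432.2 + (+0.008421)·(715) + (+0.006154)·(75) = 438.68 m.
That is higher than the 429.0 m at W2, so the point is upgradient.

upgradient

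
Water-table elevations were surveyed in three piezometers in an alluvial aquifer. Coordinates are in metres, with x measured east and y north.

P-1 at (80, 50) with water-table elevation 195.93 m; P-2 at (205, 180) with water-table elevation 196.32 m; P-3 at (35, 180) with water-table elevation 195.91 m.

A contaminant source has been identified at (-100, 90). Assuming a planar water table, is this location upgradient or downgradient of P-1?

downgradient

Three-point gradient (reference P-1): Δ to P-2 = (125, 130, +0.39), Δ to P-3 = (-45, 130, -0.02).
∂h/∂x = +0.002412, ∂h/∂y = +0.0006810 (det = 22100).
Head at (-100, 90) = 195.93 + (+0.002412)·(-180) + (+0.0006810)·(40) = 195.52 m.
That is lower than the 195.93 m at P-1, so the point is downgradient.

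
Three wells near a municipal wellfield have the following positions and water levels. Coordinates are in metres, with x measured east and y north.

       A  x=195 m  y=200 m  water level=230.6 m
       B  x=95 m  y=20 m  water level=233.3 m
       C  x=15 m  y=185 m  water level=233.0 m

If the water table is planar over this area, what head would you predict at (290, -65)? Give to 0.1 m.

With h = a·x + b·y + c and A as origin, the differences give:
  (-100)·a + (-180)·b = +2.7
  (-180)·a + (-15)·b = +2.4
Eliminate b (×(-15) and ×(-180), subtract): -30900·a = 391.50 → a = ∂h/∂x = -0.01267
Back-substitute: b = ∂h/∂y = -0.007961.
h(290, -65) = 230.6 + (-0.01267)·(95) + (-0.007961)·(-265) = 230.6 -1.204 +2.110 = 231.506 m.

231.5 m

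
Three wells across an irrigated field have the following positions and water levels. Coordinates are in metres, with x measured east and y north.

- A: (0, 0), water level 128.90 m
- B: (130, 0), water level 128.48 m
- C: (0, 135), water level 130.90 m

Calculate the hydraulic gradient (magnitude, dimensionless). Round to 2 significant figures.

0.015

∂h/∂x = (128.48 − 128.90) / (130 − 0) = -0.003231
∂h/∂y = (130.90 − 128.90) / (135 − 0) = +0.01481
|∇h| = √(-0.003231² + 0.01481²) = 0.01516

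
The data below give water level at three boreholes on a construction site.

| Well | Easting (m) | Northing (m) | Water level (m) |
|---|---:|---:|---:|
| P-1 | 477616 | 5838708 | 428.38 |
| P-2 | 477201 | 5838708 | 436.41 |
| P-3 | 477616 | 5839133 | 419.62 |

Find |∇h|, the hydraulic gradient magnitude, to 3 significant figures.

∂h/∂x = (436.41 − 428.38) / (477201 − 477616) = -0.01935
∂h/∂y = (419.62 − 428.38) / (5839133 − 5838708) = -0.02061
|∇h| = √(-0.01935² + -0.02061²) = 0.02827

0.0283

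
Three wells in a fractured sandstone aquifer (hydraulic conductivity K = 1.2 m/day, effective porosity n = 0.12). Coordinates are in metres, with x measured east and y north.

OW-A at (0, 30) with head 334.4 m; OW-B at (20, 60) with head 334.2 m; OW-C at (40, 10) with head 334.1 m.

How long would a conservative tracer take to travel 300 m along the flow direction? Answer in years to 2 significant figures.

Three-point gradient (reference OW-A): Δ to OW-B = (20, 30, -0.2), Δ to OW-C = (40, -20, -0.3).
∂h/∂x = -0.008125, ∂h/∂y = -0.001250 (det = -1600).
|∇h| = √(-0.008125² + -0.001250²) = 0.008221
Seepage velocity v = K·i/n = 1.2 × 0.008221 / 0.12 = 0.08221 m/day.
t = 300 / 0.08221 = 3649 days = 9.99 years.

10.0 years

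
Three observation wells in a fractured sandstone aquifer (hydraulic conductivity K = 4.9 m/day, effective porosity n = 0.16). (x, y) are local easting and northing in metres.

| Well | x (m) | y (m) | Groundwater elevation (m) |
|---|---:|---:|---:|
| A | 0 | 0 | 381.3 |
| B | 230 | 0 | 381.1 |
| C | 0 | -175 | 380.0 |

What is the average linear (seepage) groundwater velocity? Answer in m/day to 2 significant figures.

0.23 m/day

∂h/∂x = (381.1 − 381.3) / (230 − 0) = -0.0008696
∂h/∂y = (380.0 − 381.3) / (-175 − 0) = +0.007429
|∇h| = √(-0.0008696² + 0.007429²) = 0.00748
Seepage velocity v = K·i/n = 4.9 × 0.00748 / 0.16 = 0.2291 m/day.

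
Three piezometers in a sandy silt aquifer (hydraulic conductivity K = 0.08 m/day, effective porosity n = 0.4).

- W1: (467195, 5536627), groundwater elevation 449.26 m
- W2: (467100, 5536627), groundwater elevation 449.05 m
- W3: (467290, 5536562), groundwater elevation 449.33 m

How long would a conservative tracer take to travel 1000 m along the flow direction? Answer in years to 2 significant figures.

4400 years

Three-point gradient (reference W1): Δ to W2 = (-95, 0, -0.21), Δ to W3 = (95, -65, +0.07).
∂h/∂x = +0.002211, ∂h/∂y = +0.002154 (det = 6175).
|∇h| = √(0.002211² + 0.002154²) = 0.003087
Seepage velocity v = K·i/n = 0.08 × 0.003087 / 0.4 = 0.0006174 m/day.
t = 1000 / 0.0006174 = 1.62e+06 days = 4.44e+03 years.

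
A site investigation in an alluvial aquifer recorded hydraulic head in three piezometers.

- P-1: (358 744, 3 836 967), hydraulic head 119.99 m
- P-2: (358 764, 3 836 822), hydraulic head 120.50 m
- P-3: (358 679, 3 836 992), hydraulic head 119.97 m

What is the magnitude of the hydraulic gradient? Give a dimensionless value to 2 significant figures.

0.0038

Taking P-1 as reference: P-2−P-1 = (20, -145, +0.51); P-3−P-1 = (-65, 25, -0.02).
Solve a·Δx + b·Δy = Δh: det = 20·25 − (-65)·(-145) = -8925.
∂h/∂x = [(+0.51)·25 − (-0.02)·(-145)] / -8925 = -0.001104
∂h/∂y = [20·(-0.02) − (-65)·(+0.51)] / -8925 = -0.003669
|∇h| = √(-0.001104² + -0.003669²) = 0.003831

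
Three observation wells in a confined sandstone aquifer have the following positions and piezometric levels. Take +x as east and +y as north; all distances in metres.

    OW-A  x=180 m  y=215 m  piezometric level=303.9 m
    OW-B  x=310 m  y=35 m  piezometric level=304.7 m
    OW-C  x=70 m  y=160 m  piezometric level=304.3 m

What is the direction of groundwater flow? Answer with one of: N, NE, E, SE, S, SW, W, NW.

N

Differences from OW-A: to OW-B (Δx, Δy, Δh) = (130, -180, +0.8); to OW-C = (-110, -55, +0.4).
Determinant of the coordinate differences = 130·(-55) − (-110)·(-180) = -26950.
∂h/∂x = [(+0.8)·(-55) − (+0.4)·(-180)] / -26950 = -0.001039
∂h/∂y = [130·(+0.4) − (-110)·(+0.8)] / -26950 = -0.005195
Flow = −∇h = (+0.001039 east, +0.005195 north), which points north.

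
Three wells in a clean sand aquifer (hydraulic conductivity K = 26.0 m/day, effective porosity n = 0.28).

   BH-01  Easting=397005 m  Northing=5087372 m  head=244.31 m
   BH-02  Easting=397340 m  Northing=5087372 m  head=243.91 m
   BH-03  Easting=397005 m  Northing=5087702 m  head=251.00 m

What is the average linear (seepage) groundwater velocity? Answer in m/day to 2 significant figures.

∂h/∂x = (243.91 − 244.31) / (397340 − 397005) = -0.001194
∂h/∂y = (251.00 − 244.31) / (5087702 − 5087372) = +0.02027
|∇h| = √(-0.001194² + 0.02027²) = 0.02031
Seepage velocity v = K·i/n = 26.0 × 0.02031 / 0.28 = 1.886 m/day.

1.9 m/day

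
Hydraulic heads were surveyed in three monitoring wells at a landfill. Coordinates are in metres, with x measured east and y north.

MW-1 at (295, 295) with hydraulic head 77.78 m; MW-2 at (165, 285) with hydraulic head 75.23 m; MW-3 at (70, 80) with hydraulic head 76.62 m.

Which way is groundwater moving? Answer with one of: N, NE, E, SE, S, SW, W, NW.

Differences from MW-1: to MW-2 (Δx, Δy, Δh) = (-130, -10, -2.55); to MW-3 = (-225, -215, -1.16).
Solve a·Δx + b·Δy = Δh: det = (-130)·(-215) − (-225)·(-10) = 25700.
∂h/∂x = [(-2.55)·(-215) − (-1.16)·(-10)] / 25700 = +0.02088
∂h/∂y = [(-130)·(-1.16) − (-225)·(-2.55)] / 25700 = -0.01646
Flow = −∇h = (-0.02088 east, +0.01646 north), which points northwest.

NW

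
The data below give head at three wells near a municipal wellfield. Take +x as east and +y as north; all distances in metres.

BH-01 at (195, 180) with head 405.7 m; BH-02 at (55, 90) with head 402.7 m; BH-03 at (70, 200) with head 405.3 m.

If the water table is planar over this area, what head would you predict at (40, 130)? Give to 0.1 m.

403.5 m

Taking BH-01 as reference: BH-02−BH-01 = (-140, -90, -3.0); BH-03−BH-01 = (-125, 20, -0.4).
Solve a·Δx + b·Δy = Δh: det = (-140)·20 − (-125)·(-90) = -14050.
∂h/∂x = [(-3.0)·20 − (-0.4)·(-90)] / -14050 = +0.006833
∂h/∂y = [(-140)·(-0.4) − (-125)·(-3.0)] / -14050 = +0.02270
h(40, 130) = 405.7 + (+0.006833)·(-155) + (+0.02270)·(-50) = 405.7 -1.059 -1.135 = 403.506 m.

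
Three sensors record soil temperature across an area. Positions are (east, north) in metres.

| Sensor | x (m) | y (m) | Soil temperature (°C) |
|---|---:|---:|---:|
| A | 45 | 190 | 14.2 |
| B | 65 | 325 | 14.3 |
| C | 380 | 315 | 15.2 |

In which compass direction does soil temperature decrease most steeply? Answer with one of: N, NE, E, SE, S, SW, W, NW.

With T = a·x + b·y + c and A as origin, the differences give:
  20·a + 135·b = +0.1
  335·a + 125·b = +1.0
Eliminate b (×125 and ×135, subtract): -42725·a = -122.50 → a = ∂T/∂x = +0.002867
Back-substitute: b = ∂T/∂y = +0.0003160.
Steepest decrease is along −∇f = (-0.002867 E, -0.0003160 N) → west.

W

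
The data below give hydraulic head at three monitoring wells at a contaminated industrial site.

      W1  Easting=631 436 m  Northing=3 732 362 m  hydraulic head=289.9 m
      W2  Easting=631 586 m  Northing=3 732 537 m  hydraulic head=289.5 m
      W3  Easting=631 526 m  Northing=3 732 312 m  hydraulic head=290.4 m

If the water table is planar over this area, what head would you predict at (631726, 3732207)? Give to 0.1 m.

291.5 m

Taking W1 as reference: W2−W1 = (150, 175, -0.4); W3−W1 = (90, -50, +0.5).
Solve a·Δx + b·Δy = Δh: det = 150·(-50) − 90·175 = -23250.
∂h/∂x = [(-0.4)·(-50) − (+0.5)·175] / -23250 = +0.002903
∂h/∂y = [150·(+0.5) − 90·(-0.4)] / -23250 = -0.004774
h(631726, 3732207) = 289.9 + (+0.002903)·(290) + (-0.004774)·(-155) = 289.9 +0.842 +0.740 = 291.482 m.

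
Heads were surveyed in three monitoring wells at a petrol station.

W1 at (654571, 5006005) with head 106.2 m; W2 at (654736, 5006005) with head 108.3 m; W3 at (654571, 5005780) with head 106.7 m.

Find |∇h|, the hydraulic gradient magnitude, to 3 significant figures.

∂h/∂x = (108.3 − 106.2) / (654736 − 654571) = +0.01273
∂h/∂y = (106.7 − 106.2) / (5005780 − 5006005) = -0.002222
|∇h| = √(0.01273² + -0.002222²) = 0.01292

0.0129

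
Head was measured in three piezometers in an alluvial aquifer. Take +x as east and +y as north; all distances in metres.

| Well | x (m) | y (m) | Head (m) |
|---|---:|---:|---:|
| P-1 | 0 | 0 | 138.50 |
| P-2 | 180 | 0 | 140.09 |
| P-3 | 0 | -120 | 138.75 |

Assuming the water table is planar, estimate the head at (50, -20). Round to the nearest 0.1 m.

139.0 m

∂h/∂x = (140.09 − 138.50) / (180 − 0) = +0.008833
∂h/∂y = (138.75 − 138.50) / (-120 − 0) = -0.002083
h(50, -20) = 138.50 + (+0.008833)·(50) + (-0.002083)·(-20) = 138.50 +0.442 +0.042 = 138.983 m.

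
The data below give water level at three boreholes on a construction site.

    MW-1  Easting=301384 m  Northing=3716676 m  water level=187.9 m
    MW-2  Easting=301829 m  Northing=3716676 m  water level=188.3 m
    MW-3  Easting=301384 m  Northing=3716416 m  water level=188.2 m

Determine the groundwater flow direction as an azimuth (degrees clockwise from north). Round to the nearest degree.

322°

∂h/∂x = (188.3 − 187.9) / (301829 − 301384) = +0.0008989
∂h/∂y = (188.2 − 187.9) / (3716416 − 3716676) = -0.001154
Flow direction (−∇h) has components (-0.0008989 E, +0.001154 N).
Azimuth = atan2(E, N) = atan2(-0.0008989, +0.001154) = 322.1° ≈ 322°.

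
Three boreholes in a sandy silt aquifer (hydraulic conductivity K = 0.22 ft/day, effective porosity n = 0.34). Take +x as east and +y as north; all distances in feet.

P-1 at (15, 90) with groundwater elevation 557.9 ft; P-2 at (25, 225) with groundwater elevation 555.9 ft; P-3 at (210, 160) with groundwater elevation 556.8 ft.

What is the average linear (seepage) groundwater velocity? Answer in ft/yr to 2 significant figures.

With h = a·x + b·y + c and P-1 as origin, the differences give:
  10·a + 135·b = -2.0
  195·a + 70·b = -1.1
Eliminate b (×70 and ×135, subtract): -25625·a = 8.50 → a = ∂h/∂x = -0.0003317
Back-substitute: b = ∂h/∂y = -0.01479.
|∇h| = √(-0.0003317² + -0.01479²) = 0.01479
Seepage velocity v = K·i/n = 0.22 × 0.01479 / 0.34 = 0.00957 ft/day = 3.495 ft/yr.

3.5 ft/yr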